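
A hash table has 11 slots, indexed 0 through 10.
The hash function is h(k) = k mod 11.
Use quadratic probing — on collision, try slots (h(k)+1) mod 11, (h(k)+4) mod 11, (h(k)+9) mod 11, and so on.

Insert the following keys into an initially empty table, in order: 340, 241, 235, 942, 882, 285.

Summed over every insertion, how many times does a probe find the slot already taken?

3

Insert 340: h=10, slot 10 empty => index 10.
Insert 241: h=10, slot 10 occupied => index 0.
Insert 235: h=4, slot 4 empty => index 4.
Insert 942: h=7, slot 7 empty => index 7.
Insert 882: h=2, slot 2 empty => index 2.
Insert 285: h=10, slots 10,0 occupied => index 3.
Table: [241, ∅, 882, 285, 235, ∅, ∅, 942, ∅, ∅, 340]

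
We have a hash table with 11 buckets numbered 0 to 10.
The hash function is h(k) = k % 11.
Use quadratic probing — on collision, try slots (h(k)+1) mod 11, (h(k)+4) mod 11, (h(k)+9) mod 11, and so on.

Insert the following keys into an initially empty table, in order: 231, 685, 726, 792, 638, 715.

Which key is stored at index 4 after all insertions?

Insert 231: h=0, slot 0 empty => index 0.
Insert 685: h=3, slot 3 empty => index 3.
Insert 726: h=0, slot 0 occupied => index 1.
Insert 792: h=0, slots 0,1 occupied => index 4.
Insert 638: h=0, slots 0,1,4 occupied => index 9.
Insert 715: h=0, slots 0,1,4,9 occupied => index 5.
Table: [231, 726, ∅, 685, 792, 715, ∅, ∅, ∅, 638, ∅]

792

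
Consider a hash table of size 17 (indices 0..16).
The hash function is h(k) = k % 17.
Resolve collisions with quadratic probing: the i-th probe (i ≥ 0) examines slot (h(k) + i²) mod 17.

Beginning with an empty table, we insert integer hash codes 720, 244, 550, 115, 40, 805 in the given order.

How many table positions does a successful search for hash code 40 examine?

Insert 720: h=6, slot 6 empty → index 6.
Insert 244: h=6, slot 6 occupied → index 7.
Insert 550: h=6, slots 6,7 occupied → index 10.
Insert 115: h=13, slot 13 empty → index 13.
Insert 40: h=6, slots 6,7,10 occupied → index 15.
Insert 805: h=6, slots 6,7,10,15 occupied → index 5.
Table: [-, -, -, -, -, 805, 720, 244, -, -, 550, -, -, 115, -, 40, -]
Lookup 40: h=6, probe 6,7,10,15 → found at 15.

4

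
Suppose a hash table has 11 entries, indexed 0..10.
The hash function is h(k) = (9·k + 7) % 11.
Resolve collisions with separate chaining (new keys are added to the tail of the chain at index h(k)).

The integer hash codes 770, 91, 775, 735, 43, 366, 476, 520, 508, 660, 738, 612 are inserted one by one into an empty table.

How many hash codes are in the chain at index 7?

Insert 770: h=7, bucket 7 empty → new chain.
Insert 91: h=1, bucket 1 empty → new chain.
Insert 775: h=8, bucket 8 empty → new chain.
Insert 735: h=0, bucket 0 empty → new chain.
Insert 43: h=9, bucket 9 empty → new chain.
Insert 366: h=1, bucket 1 nonempty → append to chain.
Insert 476: h=1, bucket 1 nonempty → append to chain.
Insert 520: h=1, bucket 1 nonempty → append to chain.
Insert 508: h=3, bucket 3 empty → new chain.
Insert 660: h=7, bucket 7 nonempty → append to chain.
Insert 738: h=5, bucket 5 empty → new chain.
Insert 612: h=4, bucket 4 empty → new chain.
Final buckets:
0: 735
1: 91 -> 366 -> 476 -> 520
2: _
3: 508
4: 612
5: 738
6: _
7: 770 -> 660
8: 775
9: 43
10: _

2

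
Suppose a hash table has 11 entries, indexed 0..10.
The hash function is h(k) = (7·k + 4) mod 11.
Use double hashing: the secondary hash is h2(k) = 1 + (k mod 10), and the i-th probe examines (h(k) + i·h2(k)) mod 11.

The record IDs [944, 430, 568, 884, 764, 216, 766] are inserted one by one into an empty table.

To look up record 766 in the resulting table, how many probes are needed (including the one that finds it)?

4

944: h=1 → slot 1
430: h=0 → slot 0
568: h=9 → slot 9
884: h=10 → slot 10
764: h=6 → slot 6
216: h=9, h2=7, probe 9,5 → slot 5
766: h=9, h2=7, probe 9,5,1,8 → slot 8
Table: [430, 944, ., ., ., 216, 764, ., 766, 568, 884]
Lookup 766: h=9, h2=7, probe 9,5,1,8 → found at 8.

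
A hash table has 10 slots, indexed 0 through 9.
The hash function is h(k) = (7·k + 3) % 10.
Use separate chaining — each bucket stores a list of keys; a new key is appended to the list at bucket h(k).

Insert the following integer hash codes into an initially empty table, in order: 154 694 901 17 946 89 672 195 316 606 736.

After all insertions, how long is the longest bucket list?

4

154 -> bucket 1
694 -> bucket 1 (collision)
901 -> bucket 0
17 -> bucket 2
946 -> bucket 5
89 -> bucket 6
672 -> bucket 7
195 -> bucket 8
316 -> bucket 5 (collision)
606 -> bucket 5 (collision)
736 -> bucket 5 (collision)
Final buckets:
0: 901
1: 154 -> 694
2: 17
3: —
4: —
5: 946 -> 316 -> 606 -> 736
6: 89
7: 672
8: 195
9: —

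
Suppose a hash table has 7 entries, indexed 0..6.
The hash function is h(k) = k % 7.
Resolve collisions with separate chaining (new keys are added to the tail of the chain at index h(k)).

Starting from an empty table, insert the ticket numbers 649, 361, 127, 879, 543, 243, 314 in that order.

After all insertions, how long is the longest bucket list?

3

649 -> bucket 5
361 -> bucket 4
127 -> bucket 1
879 -> bucket 4 (collision)
543 -> bucket 4 (collision)
243 -> bucket 5 (collision)
314 -> bucket 6
Final buckets:
0: .
1: 127
2: .
3: .
4: 361 -> 879 -> 543
5: 649 -> 243
6: 314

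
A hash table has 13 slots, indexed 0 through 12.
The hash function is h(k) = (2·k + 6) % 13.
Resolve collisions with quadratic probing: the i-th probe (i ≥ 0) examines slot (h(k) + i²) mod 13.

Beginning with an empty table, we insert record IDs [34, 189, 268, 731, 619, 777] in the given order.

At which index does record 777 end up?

Insert 34: h=9, slot 9 empty -> index 9.
Insert 189: h=7, slot 7 empty -> index 7.
Insert 268: h=9, slot 9 occupied -> index 10.
Insert 731: h=12, slot 12 empty -> index 12.
Insert 619: h=9, slots 9,10 occupied -> index 0.
Insert 777: h=0, slot 0 occupied -> index 1.
Table: [619, 777, _, _, _, _, _, 189, _, 34, 268, _, 731]

1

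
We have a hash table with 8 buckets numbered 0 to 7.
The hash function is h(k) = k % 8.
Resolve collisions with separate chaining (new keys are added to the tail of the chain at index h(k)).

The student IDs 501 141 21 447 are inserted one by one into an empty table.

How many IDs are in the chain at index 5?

3

501 -> bucket 5
141 -> bucket 5 (collision)
21 -> bucket 5 (collision)
447 -> bucket 7
Final buckets:
0: .
1: .
2: .
3: .
4: .
5: 501 -> 141 -> 21
6: .
7: 447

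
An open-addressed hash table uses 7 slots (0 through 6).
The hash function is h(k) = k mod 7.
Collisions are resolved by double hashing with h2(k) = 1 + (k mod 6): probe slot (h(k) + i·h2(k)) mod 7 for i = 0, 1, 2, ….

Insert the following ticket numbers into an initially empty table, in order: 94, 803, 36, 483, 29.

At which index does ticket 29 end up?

94 hashes to 3; slot 3 is free -> place at 3.
803 hashes to 5; slot 5 is free -> place at 5.
36 hashes to 1; slot 1 is free -> place at 1.
483 hashes to 0; slot 0 is free -> place at 0.
29 hashes to 1, h2=6; 1,0 taken -> place at 6.
Table: [483, 36, -, 94, -, 803, 29]

6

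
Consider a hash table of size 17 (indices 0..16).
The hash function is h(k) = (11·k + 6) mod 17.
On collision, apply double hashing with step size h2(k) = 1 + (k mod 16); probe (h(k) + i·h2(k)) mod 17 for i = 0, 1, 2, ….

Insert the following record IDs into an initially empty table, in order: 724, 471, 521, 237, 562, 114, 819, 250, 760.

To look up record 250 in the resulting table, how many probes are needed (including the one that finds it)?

Insert 724: h=14, slot 14 empty -> index 14.
Insert 471: h=2, slot 2 empty -> index 2.
Insert 521: h=8, slot 8 empty -> index 8.
Insert 237: h=12, slot 12 empty -> index 12.
Insert 562: h=0, slot 0 empty -> index 0.
Insert 114: h=2, h2=3, slot 2 occupied -> index 5.
Insert 819: h=5, h2=4, slot 5 occupied -> index 9.
Insert 250: h=2, h2=11, slot 2 occupied -> index 13.
Insert 760: h=2, h2=9, slot 2 occupied -> index 11.
Table: [562, —, 471, —, —, 114, —, —, 521, 819, —, 760, 237, 250, 724, —, —]
Lookup 250: h=2, h2=11, probe 2,13 → found at 13.

2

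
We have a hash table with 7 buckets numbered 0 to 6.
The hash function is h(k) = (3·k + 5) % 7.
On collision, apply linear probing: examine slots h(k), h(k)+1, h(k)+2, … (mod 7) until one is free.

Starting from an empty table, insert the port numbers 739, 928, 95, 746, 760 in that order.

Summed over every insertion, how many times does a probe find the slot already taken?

Insert 739: h=3, slot 3 empty => index 3.
Insert 928: h=3, slot 3 occupied => index 4.
Insert 95: h=3, slots 3,4 occupied => index 5.
Insert 746: h=3, slots 3,4,5 occupied => index 6.
Insert 760: h=3, slots 3,4,5,6 occupied => index 0.
Table: [760, -, -, 739, 928, 95, 746]

10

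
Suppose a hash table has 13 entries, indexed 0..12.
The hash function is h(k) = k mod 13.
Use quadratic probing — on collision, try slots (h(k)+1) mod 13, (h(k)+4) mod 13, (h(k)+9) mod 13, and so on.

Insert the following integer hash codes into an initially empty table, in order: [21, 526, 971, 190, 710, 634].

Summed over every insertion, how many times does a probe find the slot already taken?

21 hashes to 8; slot 8 is free => place at 8.
526 hashes to 6; slot 6 is free => place at 6.
971 hashes to 9; slot 9 is free => place at 9.
190 hashes to 8; 8,9 taken => place at 12.
710 hashes to 8; 8,9,12 taken => place at 4.
634 hashes to 10; slot 10 is free => place at 10.
Table: [—, —, —, —, 710, —, 526, —, 21, 971, 634, —, 190]

5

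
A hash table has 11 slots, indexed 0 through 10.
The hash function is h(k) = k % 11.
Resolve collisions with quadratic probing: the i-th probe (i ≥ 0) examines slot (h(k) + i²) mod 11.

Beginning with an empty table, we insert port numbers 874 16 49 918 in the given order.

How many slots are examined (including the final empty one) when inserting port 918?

4

874 hashes to 5; slot 5 is free => place at 5.
16 hashes to 5; 5 taken => place at 6.
49 hashes to 5; 5,6 taken => place at 9.
918 hashes to 5; 5,6,9 taken => place at 3.
Table: [∅, ∅, ∅, 918, ∅, 874, 16, ∅, ∅, 49, ∅]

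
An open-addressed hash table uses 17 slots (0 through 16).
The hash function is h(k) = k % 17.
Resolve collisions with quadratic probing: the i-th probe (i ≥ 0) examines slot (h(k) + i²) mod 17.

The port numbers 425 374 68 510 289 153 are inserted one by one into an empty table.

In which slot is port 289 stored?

16

Insert 425: h=0, slot 0 empty => index 0.
Insert 374: h=0, slot 0 occupied => index 1.
Insert 68: h=0, slots 0,1 occupied => index 4.
Insert 510: h=0, slots 0,1,4 occupied => index 9.
Insert 289: h=0, slots 0,1,4,9 occupied => index 16.
Insert 153: h=0, slots 0,1,4,9,16 occupied => index 8.
Table: [425, 374, —, —, 68, —, —, —, 153, 510, —, —, —, —, —, —, 289]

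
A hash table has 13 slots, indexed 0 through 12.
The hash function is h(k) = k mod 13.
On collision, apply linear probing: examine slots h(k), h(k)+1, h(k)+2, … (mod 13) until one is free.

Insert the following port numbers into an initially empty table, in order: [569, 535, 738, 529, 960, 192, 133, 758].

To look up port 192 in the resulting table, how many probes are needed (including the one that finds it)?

Insert 569: h=10, slot 10 empty => index 10.
Insert 535: h=2, slot 2 empty => index 2.
Insert 738: h=10, slot 10 occupied => index 11.
Insert 529: h=9, slot 9 empty => index 9.
Insert 960: h=11, slot 11 occupied => index 12.
Insert 192: h=10, slots 10,11,12 occupied => index 0.
Insert 133: h=3, slot 3 empty => index 3.
Insert 758: h=4, slot 4 empty => index 4.
Table: [192, ., 535, 133, 758, ., ., ., ., 529, 569, 738, 960]
Lookup 192: h=10, probe 10,11,12,0 → found at 0.

4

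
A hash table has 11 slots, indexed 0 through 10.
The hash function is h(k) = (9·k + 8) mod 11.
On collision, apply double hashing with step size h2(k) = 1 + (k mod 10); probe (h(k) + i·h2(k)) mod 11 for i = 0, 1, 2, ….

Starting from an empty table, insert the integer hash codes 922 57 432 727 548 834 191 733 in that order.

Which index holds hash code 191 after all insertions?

8

Insert 922: h=1, slot 1 empty -> index 1.
Insert 57: h=4, slot 4 empty -> index 4.
Insert 432: h=2, slot 2 empty -> index 2.
Insert 727: h=6, slot 6 empty -> index 6.
Insert 548: h=1, h2=9, slot 1 occupied -> index 10.
Insert 834: h=1, h2=5, slots 1,6 occupied -> index 0.
Insert 191: h=0, h2=2, slots 0,2,4,6 occupied -> index 8.
Insert 733: h=5, slot 5 empty -> index 5.
Table: [834, 922, 432, —, 57, 733, 727, —, 191, —, 548]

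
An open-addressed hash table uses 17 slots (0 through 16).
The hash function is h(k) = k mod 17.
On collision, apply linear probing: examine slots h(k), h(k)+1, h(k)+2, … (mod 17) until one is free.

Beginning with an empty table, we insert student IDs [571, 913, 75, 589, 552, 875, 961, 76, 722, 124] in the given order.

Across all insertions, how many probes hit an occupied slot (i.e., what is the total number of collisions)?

571 hashes to 10; slot 10 is free => place at 10.
913 hashes to 12; slot 12 is free => place at 12.
75 hashes to 7; slot 7 is free => place at 7.
589 hashes to 11; slot 11 is free => place at 11.
552 hashes to 8; slot 8 is free => place at 8.
875 hashes to 8; 8 taken => place at 9.
961 hashes to 9; 9,10,11,12 taken => place at 13.
76 hashes to 8; 8,9,10,11,12,13 taken => place at 14.
722 hashes to 8; 8,9,10,11,12,13,14 taken => place at 15.
124 hashes to 5; slot 5 is free => place at 5.
Table: [_, _, _, _, _, 124, _, 75, 552, 875, 571, 589, 913, 961, 76, 722, _]

18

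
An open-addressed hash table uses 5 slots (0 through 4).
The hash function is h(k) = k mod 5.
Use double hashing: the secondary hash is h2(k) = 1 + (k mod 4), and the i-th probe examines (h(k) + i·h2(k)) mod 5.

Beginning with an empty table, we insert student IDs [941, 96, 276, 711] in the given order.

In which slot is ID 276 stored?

941: h=1 => slot 1
96: h=1, h2=1, probe 1,2 => slot 2
276: h=1, h2=1, probe 1,2,3 => slot 3
711: h=1, h2=4, probe 1,0 => slot 0
Table: [711, 941, 96, 276, _]

3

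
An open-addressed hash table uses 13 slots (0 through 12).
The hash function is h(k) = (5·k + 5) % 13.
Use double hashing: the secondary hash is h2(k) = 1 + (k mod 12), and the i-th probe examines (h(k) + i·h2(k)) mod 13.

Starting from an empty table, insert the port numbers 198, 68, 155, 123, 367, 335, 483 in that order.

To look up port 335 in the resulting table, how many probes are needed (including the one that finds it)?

3

Insert 198: h=7, slot 7 empty → index 7.
Insert 68: h=7, h2=9, slot 7 occupied → index 3.
Insert 155: h=0, slot 0 empty → index 0.
Insert 123: h=9, slot 9 empty → index 9.
Insert 367: h=7, h2=8, slot 7 occupied → index 2.
Insert 335: h=3, h2=12, slots 3,2 occupied → index 1.
Insert 483: h=2, h2=4, slot 2 occupied → index 6.
Table: [155, 335, 367, 68, —, —, 483, 198, —, 123, —, —, —]
Lookup 335: h=3, h2=12, probe 3,2,1 → found at 1.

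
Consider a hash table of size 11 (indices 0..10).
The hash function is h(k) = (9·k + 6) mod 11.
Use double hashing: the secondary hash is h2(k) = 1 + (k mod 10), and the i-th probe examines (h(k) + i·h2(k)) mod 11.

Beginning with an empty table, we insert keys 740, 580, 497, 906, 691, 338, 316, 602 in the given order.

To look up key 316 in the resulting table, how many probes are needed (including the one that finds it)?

3

740: h=0 => slot 0
580: h=1 => slot 1
497: h=2 => slot 2
906: h=9 => slot 9
691: h=10 => slot 10
338: h=1, h2=9, probe 1,10,8 => slot 8
316: h=1, h2=7, probe 1,8,4 => slot 4
602: h=1, h2=3, probe 1,4,7 => slot 7
Table: [740, 580, 497, _, 316, _, _, 602, 338, 906, 691]
Lookup 316: h=1, h2=7, probe 1,8,4 → found at 4.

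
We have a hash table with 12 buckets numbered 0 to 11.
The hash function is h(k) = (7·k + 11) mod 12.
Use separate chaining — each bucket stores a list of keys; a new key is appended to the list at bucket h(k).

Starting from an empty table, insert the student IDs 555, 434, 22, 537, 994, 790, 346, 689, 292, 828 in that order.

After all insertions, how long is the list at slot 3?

1

Insert 555: h=8, bucket 8 empty → new chain.
Insert 434: h=1, bucket 1 empty → new chain.
Insert 22: h=9, bucket 9 empty → new chain.
Insert 537: h=2, bucket 2 empty → new chain.
Insert 994: h=9, bucket 9 nonempty → append to chain.
Insert 790: h=9, bucket 9 nonempty → append to chain.
Insert 346: h=9, bucket 9 nonempty → append to chain.
Insert 689: h=10, bucket 10 empty → new chain.
Insert 292: h=3, bucket 3 empty → new chain.
Insert 828: h=11, bucket 11 empty → new chain.
Final buckets:
0: ∅
1: 434
2: 537
3: 292
4: ∅
5: ∅
6: ∅
7: ∅
8: 555
9: 22 -> 994 -> 790 -> 346
10: 689
11: 828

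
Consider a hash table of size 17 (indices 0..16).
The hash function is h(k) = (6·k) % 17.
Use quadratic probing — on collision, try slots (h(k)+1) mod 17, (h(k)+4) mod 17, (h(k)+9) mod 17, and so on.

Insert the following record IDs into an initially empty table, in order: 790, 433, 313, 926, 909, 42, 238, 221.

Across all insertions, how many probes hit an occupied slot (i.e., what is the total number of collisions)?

12

790: h=14 => slot 14
433: h=14, probe 14,15 => slot 15
313: h=8 => slot 8
926: h=14, probe 14,15,1 => slot 1
909: h=14, probe 14,15,1,6 => slot 6
42: h=14, probe 14,15,1,6,13 => slot 13
238: h=0 => slot 0
221: h=0, probe 0,1,4 => slot 4
Table: [238, 926, -, -, 221, -, 909, -, 313, -, -, -, -, 42, 790, 433, -]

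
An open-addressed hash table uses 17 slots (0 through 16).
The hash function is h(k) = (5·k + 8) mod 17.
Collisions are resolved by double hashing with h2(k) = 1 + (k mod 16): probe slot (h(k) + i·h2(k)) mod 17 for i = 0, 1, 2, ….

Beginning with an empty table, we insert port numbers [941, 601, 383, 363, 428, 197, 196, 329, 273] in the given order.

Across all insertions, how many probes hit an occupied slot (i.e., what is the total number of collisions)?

7

941: h=4 => slot 4
601: h=4, h2=10, probe 4,14 => slot 14
383: h=2 => slot 2
363: h=4, h2=12, probe 4,16 => slot 16
428: h=6 => slot 6
197: h=7 => slot 7
196: h=2, h2=5, probe 2,7,12 => slot 12
329: h=4, h2=10, probe 4,14,7,0 => slot 0
273: h=13 => slot 13
Table: [329, ., 383, ., 941, ., 428, 197, ., ., ., ., 196, 273, 601, ., 363]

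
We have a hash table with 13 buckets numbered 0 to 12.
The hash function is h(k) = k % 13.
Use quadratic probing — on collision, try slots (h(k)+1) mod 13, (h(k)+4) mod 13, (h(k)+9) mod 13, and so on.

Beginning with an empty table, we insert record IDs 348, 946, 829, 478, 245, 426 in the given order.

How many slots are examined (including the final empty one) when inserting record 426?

348: h=10 -> slot 10
946: h=10, probe 10,11 -> slot 11
829: h=10, probe 10,11,1 -> slot 1
478: h=10, probe 10,11,1,6 -> slot 6
245: h=11, probe 11,12 -> slot 12
426: h=10, probe 10,11,1,6,0 -> slot 0
Table: [426, 829, _, _, _, _, 478, _, _, _, 348, 946, 245]

5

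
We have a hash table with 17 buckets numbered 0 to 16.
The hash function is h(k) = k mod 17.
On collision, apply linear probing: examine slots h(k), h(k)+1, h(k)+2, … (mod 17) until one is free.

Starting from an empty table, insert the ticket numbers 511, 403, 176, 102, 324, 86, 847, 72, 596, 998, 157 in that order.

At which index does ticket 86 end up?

511 hashes to 1; slot 1 is free → place at 1.
403 hashes to 12; slot 12 is free → place at 12.
176 hashes to 6; slot 6 is free → place at 6.
102 hashes to 0; slot 0 is free → place at 0.
324 hashes to 1; 1 taken → place at 2.
86 hashes to 1; 1,2 taken → place at 3.
847 hashes to 14; slot 14 is free → place at 14.
72 hashes to 4; slot 4 is free → place at 4.
596 hashes to 1; 1,2,3,4 taken → place at 5.
998 hashes to 12; 12 taken → place at 13.
157 hashes to 4; 4,5,6 taken → place at 7.
Table: [102, 511, 324, 86, 72, 596, 176, 157, —, —, —, —, 403, 998, 847, —, —]

3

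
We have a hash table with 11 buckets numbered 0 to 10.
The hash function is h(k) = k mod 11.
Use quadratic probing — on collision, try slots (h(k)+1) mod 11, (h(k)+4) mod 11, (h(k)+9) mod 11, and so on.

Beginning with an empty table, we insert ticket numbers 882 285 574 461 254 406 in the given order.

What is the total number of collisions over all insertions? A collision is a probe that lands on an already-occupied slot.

882: h=2 => slot 2
285: h=10 => slot 10
574: h=2, probe 2,3 => slot 3
461: h=10, probe 10,0 => slot 0
254: h=1 => slot 1
406: h=10, probe 10,0,3,8 => slot 8
Table: [461, 254, 882, 574, -, -, -, -, 406, -, 285]

5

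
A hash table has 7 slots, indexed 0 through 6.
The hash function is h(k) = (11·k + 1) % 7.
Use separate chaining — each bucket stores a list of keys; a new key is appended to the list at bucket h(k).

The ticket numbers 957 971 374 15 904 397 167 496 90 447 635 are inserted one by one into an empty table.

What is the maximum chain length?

4

Insert 957: h=0, bucket 0 empty → new chain.
Insert 971: h=0, bucket 0 nonempty → append to chain.
Insert 374: h=6, bucket 6 empty → new chain.
Insert 15: h=5, bucket 5 empty → new chain.
Insert 904: h=5, bucket 5 nonempty → append to chain.
Insert 397: h=0, bucket 0 nonempty → append to chain.
Insert 167: h=4, bucket 4 empty → new chain.
Insert 496: h=4, bucket 4 nonempty → append to chain.
Insert 90: h=4, bucket 4 nonempty → append to chain.
Insert 447: h=4, bucket 4 nonempty → append to chain.
Insert 635: h=0, bucket 0 nonempty → append to chain.
Final buckets:
0: 957 -> 971 -> 397 -> 635
1: -
2: -
3: -
4: 167 -> 496 -> 90 -> 447
5: 15 -> 904
6: 374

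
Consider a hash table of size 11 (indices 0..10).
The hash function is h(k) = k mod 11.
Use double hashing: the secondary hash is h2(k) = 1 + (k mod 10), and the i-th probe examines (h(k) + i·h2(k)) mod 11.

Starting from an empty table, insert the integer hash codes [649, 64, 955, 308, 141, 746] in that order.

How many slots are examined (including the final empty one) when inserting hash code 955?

649 hashes to 0; slot 0 is free => place at 0.
64 hashes to 9; slot 9 is free => place at 9.
955 hashes to 9, h2=6; 9 taken => place at 4.
308 hashes to 0, h2=9; 0,9 taken => place at 7.
141 hashes to 9, h2=2; 9,0 taken => place at 2.
746 hashes to 9, h2=7; 9 taken => place at 5.
Table: [649, ., 141, ., 955, 746, ., 308, ., 64, .]

2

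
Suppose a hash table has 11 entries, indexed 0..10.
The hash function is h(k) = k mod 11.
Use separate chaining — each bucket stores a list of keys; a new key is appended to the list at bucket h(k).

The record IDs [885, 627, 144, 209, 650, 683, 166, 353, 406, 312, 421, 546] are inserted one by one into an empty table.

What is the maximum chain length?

885 -> bucket 5
627 -> bucket 0
144 -> bucket 1
209 -> bucket 0 (collision)
650 -> bucket 1 (collision)
683 -> bucket 1 (collision)
166 -> bucket 1 (collision)
353 -> bucket 1 (collision)
406 -> bucket 10
312 -> bucket 4
421 -> bucket 3
546 -> bucket 7
Final buckets:
0: 627 -> 209
1: 144 -> 650 -> 683 -> 166 -> 353
2: —
3: 421
4: 312
5: 885
6: —
7: 546
8: —
9: —
10: 406

5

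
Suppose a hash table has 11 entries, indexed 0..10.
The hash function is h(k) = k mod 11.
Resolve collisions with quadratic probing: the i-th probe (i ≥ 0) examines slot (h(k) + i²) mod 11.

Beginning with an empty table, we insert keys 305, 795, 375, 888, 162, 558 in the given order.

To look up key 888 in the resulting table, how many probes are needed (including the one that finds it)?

2

305: h=8 -> slot 8
795: h=3 -> slot 3
375: h=1 -> slot 1
888: h=8, probe 8,9 -> slot 9
162: h=8, probe 8,9,1,6 -> slot 6
558: h=8, probe 8,9,1,6,2 -> slot 2
Table: [∅, 375, 558, 795, ∅, ∅, 162, ∅, 305, 888, ∅]
Lookup 888: h=8, probe 8,9 → found at 9.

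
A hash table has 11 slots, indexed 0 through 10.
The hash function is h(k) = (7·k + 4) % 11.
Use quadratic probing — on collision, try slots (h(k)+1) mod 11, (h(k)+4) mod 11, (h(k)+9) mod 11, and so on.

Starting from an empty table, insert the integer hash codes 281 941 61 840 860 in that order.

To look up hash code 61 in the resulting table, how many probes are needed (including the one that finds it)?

281: h=2 => slot 2
941: h=2, probe 2,3 => slot 3
61: h=2, probe 2,3,6 => slot 6
840: h=10 => slot 10
860: h=7 => slot 7
Table: [_, _, 281, 941, _, _, 61, 860, _, _, 840]
Lookup 61: h=2, probe 2,3,6 → found at 6.

3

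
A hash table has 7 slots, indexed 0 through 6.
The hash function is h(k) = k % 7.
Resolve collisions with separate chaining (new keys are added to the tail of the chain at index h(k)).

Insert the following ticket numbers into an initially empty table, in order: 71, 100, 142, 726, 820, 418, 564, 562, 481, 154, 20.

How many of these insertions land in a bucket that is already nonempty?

71 -> bucket 1
100 -> bucket 2
142 -> bucket 2 (collision)
726 -> bucket 5
820 -> bucket 1 (collision)
418 -> bucket 5 (collision)
564 -> bucket 4
562 -> bucket 2 (collision)
481 -> bucket 5 (collision)
154 -> bucket 0
20 -> bucket 6
Final buckets:
0: 154
1: 71 -> 820
2: 100 -> 142 -> 562
3: —
4: 564
5: 726 -> 418 -> 481
6: 20

5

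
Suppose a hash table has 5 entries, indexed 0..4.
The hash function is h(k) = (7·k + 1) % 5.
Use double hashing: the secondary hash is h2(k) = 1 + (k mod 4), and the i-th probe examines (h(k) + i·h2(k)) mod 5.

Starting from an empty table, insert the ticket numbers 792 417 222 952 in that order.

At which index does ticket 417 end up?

2

Insert 792: h=0, slot 0 empty → index 0.
Insert 417: h=0, h2=2, slot 0 occupied → index 2.
Insert 222: h=0, h2=3, slot 0 occupied → index 3.
Insert 952: h=0, h2=1, slot 0 occupied → index 1.
Table: [792, 952, 417, 222, .]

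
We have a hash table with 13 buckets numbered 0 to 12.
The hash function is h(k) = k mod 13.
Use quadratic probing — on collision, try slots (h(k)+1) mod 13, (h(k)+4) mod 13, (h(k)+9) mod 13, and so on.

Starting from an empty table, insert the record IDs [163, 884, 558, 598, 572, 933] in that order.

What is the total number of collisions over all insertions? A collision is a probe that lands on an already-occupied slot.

3

Insert 163: h=7, slot 7 empty => index 7.
Insert 884: h=0, slot 0 empty => index 0.
Insert 558: h=12, slot 12 empty => index 12.
Insert 598: h=0, slot 0 occupied => index 1.
Insert 572: h=0, slots 0,1 occupied => index 4.
Insert 933: h=10, slot 10 empty => index 10.
Table: [884, 598, ∅, ∅, 572, ∅, ∅, 163, ∅, ∅, 933, ∅, 558]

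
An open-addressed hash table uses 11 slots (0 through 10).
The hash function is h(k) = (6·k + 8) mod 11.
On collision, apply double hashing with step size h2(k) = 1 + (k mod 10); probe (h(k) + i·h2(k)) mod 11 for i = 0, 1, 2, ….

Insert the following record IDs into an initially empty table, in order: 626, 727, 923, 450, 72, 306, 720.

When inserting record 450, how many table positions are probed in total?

3

626: h=2 -> slot 2
727: h=3 -> slot 3
923: h=2, h2=4, probe 2,6 -> slot 6
450: h=2, h2=1, probe 2,3,4 -> slot 4
72: h=0 -> slot 0
306: h=7 -> slot 7
720: h=5 -> slot 5
Table: [72, —, 626, 727, 450, 720, 923, 306, —, —, —]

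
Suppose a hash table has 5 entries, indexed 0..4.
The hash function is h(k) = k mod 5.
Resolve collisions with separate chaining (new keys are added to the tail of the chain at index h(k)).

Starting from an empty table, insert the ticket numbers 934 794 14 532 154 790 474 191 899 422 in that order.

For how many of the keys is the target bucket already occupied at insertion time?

934 → bucket 4
794 → bucket 4 (collision)
14 → bucket 4 (collision)
532 → bucket 2
154 → bucket 4 (collision)
790 → bucket 0
474 → bucket 4 (collision)
191 → bucket 1
899 → bucket 4 (collision)
422 → bucket 2 (collision)
Final buckets:
0: 790
1: 191
2: 532 -> 422
3: —
4: 934 -> 794 -> 14 -> 154 -> 474 -> 899

6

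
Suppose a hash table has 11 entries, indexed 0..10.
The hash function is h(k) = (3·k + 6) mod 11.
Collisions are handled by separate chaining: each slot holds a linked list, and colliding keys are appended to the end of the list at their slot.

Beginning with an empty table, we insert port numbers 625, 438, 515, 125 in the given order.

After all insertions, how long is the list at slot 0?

Insert 625: h=0, bucket 0 empty → new chain.
Insert 438: h=0, bucket 0 nonempty → append to chain.
Insert 515: h=0, bucket 0 nonempty → append to chain.
Insert 125: h=7, bucket 7 empty → new chain.
Final buckets:
0: 625 -> 438 -> 515
1: ∅
2: ∅
3: ∅
4: ∅
5: ∅
6: ∅
7: 125
8: ∅
9: ∅
10: ∅

3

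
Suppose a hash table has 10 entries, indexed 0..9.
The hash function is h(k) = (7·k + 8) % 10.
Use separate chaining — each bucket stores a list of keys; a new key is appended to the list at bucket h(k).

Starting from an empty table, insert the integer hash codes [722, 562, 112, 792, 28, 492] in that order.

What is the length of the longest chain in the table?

722 → bucket 2
562 → bucket 2 (collision)
112 → bucket 2 (collision)
792 → bucket 2 (collision)
28 → bucket 4
492 → bucket 2 (collision)
Final buckets:
0: -
1: -
2: 722 -> 562 -> 112 -> 792 -> 492
3: -
4: 28
5: -
6: -
7: -
8: -
9: -

5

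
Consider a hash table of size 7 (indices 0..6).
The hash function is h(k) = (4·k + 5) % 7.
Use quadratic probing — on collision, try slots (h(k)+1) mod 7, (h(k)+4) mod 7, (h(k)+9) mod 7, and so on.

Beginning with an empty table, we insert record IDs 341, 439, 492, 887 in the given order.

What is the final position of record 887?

1

341: h=4 → slot 4
439: h=4, probe 4,5 → slot 5
492: h=6 → slot 6
887: h=4, probe 4,5,1 → slot 1
Table: [., 887, ., ., 341, 439, 492]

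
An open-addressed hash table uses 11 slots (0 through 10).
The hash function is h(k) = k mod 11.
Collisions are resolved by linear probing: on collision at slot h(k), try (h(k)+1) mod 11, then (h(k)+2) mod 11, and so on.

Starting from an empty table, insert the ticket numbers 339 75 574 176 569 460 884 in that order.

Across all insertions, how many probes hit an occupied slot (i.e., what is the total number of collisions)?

339 hashes to 9; slot 9 is free -> place at 9.
75 hashes to 9; 9 taken -> place at 10.
574 hashes to 2; slot 2 is free -> place at 2.
176 hashes to 0; slot 0 is free -> place at 0.
569 hashes to 8; slot 8 is free -> place at 8.
460 hashes to 9; 9,10,0 taken -> place at 1.
884 hashes to 4; slot 4 is free -> place at 4.
Table: [176, 460, 574, ∅, 884, ∅, ∅, ∅, 569, 339, 75]

4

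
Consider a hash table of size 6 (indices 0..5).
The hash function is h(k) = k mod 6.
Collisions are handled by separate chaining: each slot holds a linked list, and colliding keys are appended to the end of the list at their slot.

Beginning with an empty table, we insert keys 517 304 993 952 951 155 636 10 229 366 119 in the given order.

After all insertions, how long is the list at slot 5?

2

517 -> bucket 1
304 -> bucket 4
993 -> bucket 3
952 -> bucket 4 (collision)
951 -> bucket 3 (collision)
155 -> bucket 5
636 -> bucket 0
10 -> bucket 4 (collision)
229 -> bucket 1 (collision)
366 -> bucket 0 (collision)
119 -> bucket 5 (collision)
Final buckets:
0: 636 -> 366
1: 517 -> 229
2: —
3: 993 -> 951
4: 304 -> 952 -> 10
5: 155 -> 119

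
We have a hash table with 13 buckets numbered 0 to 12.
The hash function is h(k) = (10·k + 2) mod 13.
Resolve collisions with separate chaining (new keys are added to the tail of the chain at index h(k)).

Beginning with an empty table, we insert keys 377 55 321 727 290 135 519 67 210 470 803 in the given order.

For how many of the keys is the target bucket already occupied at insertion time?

3

Insert 377: h=2, bucket 2 empty -> new chain.
Insert 55: h=6, bucket 6 empty -> new chain.
Insert 321: h=1, bucket 1 empty -> new chain.
Insert 727: h=5, bucket 5 empty -> new chain.
Insert 290: h=3, bucket 3 empty -> new chain.
Insert 135: h=0, bucket 0 empty -> new chain.
Insert 519: h=5, bucket 5 nonempty -> append to chain.
Insert 67: h=9, bucket 9 empty -> new chain.
Insert 210: h=9, bucket 9 nonempty -> append to chain.
Insert 470: h=9, bucket 9 nonempty -> append to chain.
Insert 803: h=11, bucket 11 empty -> new chain.
Final buckets:
0: 135
1: 321
2: 377
3: 290
4: —
5: 727 -> 519
6: 55
7: —
8: —
9: 67 -> 210 -> 470
10: —
11: 803
12: —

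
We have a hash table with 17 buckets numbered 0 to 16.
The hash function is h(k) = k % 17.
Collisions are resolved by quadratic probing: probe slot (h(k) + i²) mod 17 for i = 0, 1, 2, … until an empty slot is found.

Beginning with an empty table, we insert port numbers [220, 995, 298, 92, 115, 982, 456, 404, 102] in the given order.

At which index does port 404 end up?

Insert 220: h=16, slot 16 empty => index 16.
Insert 995: h=9, slot 9 empty => index 9.
Insert 298: h=9, slot 9 occupied => index 10.
Insert 92: h=7, slot 7 empty => index 7.
Insert 115: h=13, slot 13 empty => index 13.
Insert 982: h=13, slot 13 occupied => index 14.
Insert 456: h=14, slot 14 occupied => index 15.
Insert 404: h=13, slots 13,14 occupied => index 0.
Insert 102: h=0, slot 0 occupied => index 1.
Table: [404, 102, —, —, —, —, —, 92, —, 995, 298, —, —, 115, 982, 456, 220]

0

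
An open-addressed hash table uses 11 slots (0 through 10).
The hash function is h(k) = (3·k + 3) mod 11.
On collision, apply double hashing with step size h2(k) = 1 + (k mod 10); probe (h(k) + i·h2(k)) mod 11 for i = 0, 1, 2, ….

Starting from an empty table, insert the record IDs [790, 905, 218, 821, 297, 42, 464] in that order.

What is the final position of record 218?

790 hashes to 8; slot 8 is free → place at 8.
905 hashes to 1; slot 1 is free → place at 1.
218 hashes to 8, h2=9; 8 taken → place at 6.
821 hashes to 2; slot 2 is free → place at 2.
297 hashes to 3; slot 3 is free → place at 3.
42 hashes to 8, h2=3; 8 taken → place at 0.
464 hashes to 9; slot 9 is free → place at 9.
Table: [42, 905, 821, 297, _, _, 218, _, 790, 464, _]

6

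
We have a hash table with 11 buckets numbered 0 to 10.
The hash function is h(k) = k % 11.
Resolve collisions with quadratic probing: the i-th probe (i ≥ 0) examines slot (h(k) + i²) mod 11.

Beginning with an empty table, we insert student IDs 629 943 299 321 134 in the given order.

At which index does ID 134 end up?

Insert 629: h=2, slot 2 empty → index 2.
Insert 943: h=8, slot 8 empty → index 8.
Insert 299: h=2, slot 2 occupied → index 3.
Insert 321: h=2, slots 2,3 occupied → index 6.
Insert 134: h=2, slots 2,3,6 occupied → index 0.
Table: [134, ., 629, 299, ., ., 321, ., 943, ., .]

0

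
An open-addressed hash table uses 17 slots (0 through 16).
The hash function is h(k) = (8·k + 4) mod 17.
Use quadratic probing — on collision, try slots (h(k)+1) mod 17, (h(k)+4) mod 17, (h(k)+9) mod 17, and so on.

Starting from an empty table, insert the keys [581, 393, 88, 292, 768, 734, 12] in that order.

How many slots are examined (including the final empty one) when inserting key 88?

Insert 581: h=11, slot 11 empty -> index 11.
Insert 393: h=3, slot 3 empty -> index 3.
Insert 88: h=11, slot 11 occupied -> index 12.
Insert 292: h=11, slots 11,12 occupied -> index 15.
Insert 768: h=11, slots 11,12,15,3 occupied -> index 10.
Insert 734: h=11, slots 11,12,15,3,10 occupied -> index 2.
Insert 12: h=15, slot 15 occupied -> index 16.
Table: [_, _, 734, 393, _, _, _, _, _, _, 768, 581, 88, _, _, 292, 12]

2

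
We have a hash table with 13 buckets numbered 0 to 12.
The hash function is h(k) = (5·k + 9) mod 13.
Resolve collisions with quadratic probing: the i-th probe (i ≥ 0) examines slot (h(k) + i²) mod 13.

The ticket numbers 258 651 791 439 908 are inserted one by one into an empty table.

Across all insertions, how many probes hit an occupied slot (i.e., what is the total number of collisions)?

Insert 258: h=12, slot 12 empty -> index 12.
Insert 651: h=1, slot 1 empty -> index 1.
Insert 791: h=12, slot 12 occupied -> index 0.
Insert 439: h=7, slot 7 empty -> index 7.
Insert 908: h=12, slots 12,0 occupied -> index 3.
Table: [791, 651, _, 908, _, _, _, 439, _, _, _, _, 258]

3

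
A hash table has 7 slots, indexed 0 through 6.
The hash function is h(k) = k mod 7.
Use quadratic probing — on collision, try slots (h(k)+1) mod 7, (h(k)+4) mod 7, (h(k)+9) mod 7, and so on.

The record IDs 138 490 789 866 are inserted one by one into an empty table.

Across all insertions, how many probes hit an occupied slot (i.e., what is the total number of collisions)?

3

138: h=5 → slot 5
490: h=0 → slot 0
789: h=5, probe 5,6 → slot 6
866: h=5, probe 5,6,2 → slot 2
Table: [490, _, 866, _, _, 138, 789]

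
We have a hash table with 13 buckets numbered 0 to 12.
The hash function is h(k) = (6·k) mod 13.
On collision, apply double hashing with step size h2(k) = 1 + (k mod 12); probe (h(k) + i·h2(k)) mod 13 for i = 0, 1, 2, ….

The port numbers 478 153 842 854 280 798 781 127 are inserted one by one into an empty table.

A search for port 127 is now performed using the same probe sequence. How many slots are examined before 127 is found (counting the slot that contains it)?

5

Insert 478: h=8, slot 8 empty -> index 8.
Insert 153: h=8, h2=10, slot 8 occupied -> index 5.
Insert 842: h=8, h2=3, slot 8 occupied -> index 11.
Insert 854: h=2, slot 2 empty -> index 2.
Insert 280: h=3, slot 3 empty -> index 3.
Insert 798: h=4, slot 4 empty -> index 4.
Insert 781: h=6, slot 6 empty -> index 6.
Insert 127: h=8, h2=8, slots 8,3,11,6 occupied -> index 1.
Table: [., 127, 854, 280, 798, 153, 781, ., 478, ., ., 842, .]
Lookup 127: h=8, h2=8, probe 8,3,11,6,1 → found at 1.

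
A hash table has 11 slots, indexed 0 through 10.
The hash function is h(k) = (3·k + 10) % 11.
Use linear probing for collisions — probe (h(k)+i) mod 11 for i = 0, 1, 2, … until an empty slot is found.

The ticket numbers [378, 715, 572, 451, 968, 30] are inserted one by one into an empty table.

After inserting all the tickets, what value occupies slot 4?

378 hashes to 0; slot 0 is free -> place at 0.
715 hashes to 10; slot 10 is free -> place at 10.
572 hashes to 10; 10,0 taken -> place at 1.
451 hashes to 10; 10,0,1 taken -> place at 2.
968 hashes to 10; 10,0,1,2 taken -> place at 3.
30 hashes to 1; 1,2,3 taken -> place at 4.
Table: [378, 572, 451, 968, 30, -, -, -, -, -, 715]

30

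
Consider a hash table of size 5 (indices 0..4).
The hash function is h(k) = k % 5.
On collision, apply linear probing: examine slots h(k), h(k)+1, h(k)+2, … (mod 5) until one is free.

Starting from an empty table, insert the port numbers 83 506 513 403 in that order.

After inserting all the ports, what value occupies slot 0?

403

83: h=3 -> slot 3
506: h=1 -> slot 1
513: h=3, probe 3,4 -> slot 4
403: h=3, probe 3,4,0 -> slot 0
Table: [403, 506, ∅, 83, 513]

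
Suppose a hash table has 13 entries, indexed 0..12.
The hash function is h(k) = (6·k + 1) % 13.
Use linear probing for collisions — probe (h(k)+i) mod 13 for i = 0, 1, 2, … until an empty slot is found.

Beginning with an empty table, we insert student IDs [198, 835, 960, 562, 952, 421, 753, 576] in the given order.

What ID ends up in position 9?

952

198 hashes to 6; slot 6 is free -> place at 6.
835 hashes to 6; 6 taken -> place at 7.
960 hashes to 2; slot 2 is free -> place at 2.
562 hashes to 6; 6,7 taken -> place at 8.
952 hashes to 6; 6,7,8 taken -> place at 9.
421 hashes to 5; slot 5 is free -> place at 5.
753 hashes to 8; 8,9 taken -> place at 10.
576 hashes to 12; slot 12 is free -> place at 12.
Table: [—, —, 960, —, —, 421, 198, 835, 562, 952, 753, —, 576]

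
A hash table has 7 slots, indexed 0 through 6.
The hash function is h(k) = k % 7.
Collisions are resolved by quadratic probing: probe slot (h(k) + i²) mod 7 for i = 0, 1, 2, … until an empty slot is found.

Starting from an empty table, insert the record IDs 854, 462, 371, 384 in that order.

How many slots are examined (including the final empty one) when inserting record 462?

854: h=0 => slot 0
462: h=0, probe 0,1 => slot 1
371: h=0, probe 0,1,4 => slot 4
384: h=6 => slot 6
Table: [854, 462, ∅, ∅, 371, ∅, 384]

2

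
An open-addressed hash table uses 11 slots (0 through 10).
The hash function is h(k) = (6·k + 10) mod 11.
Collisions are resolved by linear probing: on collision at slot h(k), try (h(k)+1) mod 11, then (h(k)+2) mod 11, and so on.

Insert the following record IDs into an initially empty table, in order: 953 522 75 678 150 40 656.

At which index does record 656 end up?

Insert 953: h=8, slot 8 empty → index 8.
Insert 522: h=7, slot 7 empty → index 7.
Insert 75: h=9, slot 9 empty → index 9.
Insert 678: h=8, slots 8,9 occupied → index 10.
Insert 150: h=8, slots 8,9,10 occupied → index 0.
Insert 40: h=8, slots 8,9,10,0 occupied → index 1.
Insert 656: h=8, slots 8,9,10,0,1 occupied → index 2.
Table: [150, 40, 656, —, —, —, —, 522, 953, 75, 678]

2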